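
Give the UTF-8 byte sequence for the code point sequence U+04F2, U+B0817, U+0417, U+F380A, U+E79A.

D3 B2 F2 B0 A0 97 D0 97 F3 B3 A0 8A EE 9E 9A

U+04F2: 2-byte form → D3 B2.
U+B0817: 4-byte form → F2 B0 A0 97.
U+0417: 2-byte form → D0 97.
U+F380A: 4-byte form → F3 B3 A0 8A.
U+E79A: 3-byte form → EE 9E 9A.
Concatenated (15 bytes): D3 B2 F2 B0 A0 97 D0 97 F3 B3 A0 8A EE 9E 9A.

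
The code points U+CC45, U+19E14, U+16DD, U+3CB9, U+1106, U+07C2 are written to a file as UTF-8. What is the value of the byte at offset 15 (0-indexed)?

U+CC45 → 3-byte form EC B1 85 at offsets 0–2.
U+19E14 → 4-byte form F0 99 B8 94 at offsets 3–6.
U+16DD → 3-byte form E1 9B 9D at offsets 7–9.
U+3CB9 → 3-byte form E3 B2 B9 at offsets 10–12.
U+1106 → 3-byte form E1 84 86 at offsets 13–15.
Offset 15 falls in char 5's range; it's byte 3 of E1 84 86 = 0x86.

0x86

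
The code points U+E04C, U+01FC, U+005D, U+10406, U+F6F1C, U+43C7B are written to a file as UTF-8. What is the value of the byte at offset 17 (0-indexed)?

U+E04C → 3-byte form EE 81 8C at offsets 0–2.
U+01FC → 2-byte form C7 BC at offsets 3–4.
U+005D → 1-byte form 5D at offsets 5–5.
U+10406 → 4-byte form F0 90 90 86 at offsets 6–9.
U+F6F1C → 4-byte form F3 B6 BC 9C at offsets 10–13.
U+43C7B → 4-byte form F1 83 B1 BB at offsets 14–17.
Offset 17 falls in char 6's range; it's byte 4 of F1 83 B1 BB = 0xBB.

0xBB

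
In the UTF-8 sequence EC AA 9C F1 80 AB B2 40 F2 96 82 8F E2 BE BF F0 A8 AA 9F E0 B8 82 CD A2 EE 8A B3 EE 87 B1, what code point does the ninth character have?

U+E2B3

Offset 0: leading byte 0xEC = 11101100 → 3-byte char #1 = EC AA 9C.
Offset 3: leading byte 0xF1 = 11110001 → 4-byte char #2 = F1 80 AB B2.
Offset 7: leading byte 0x40 = 01000000 → 1-byte char #3 = 40.
Offset 8: leading byte 0xF2 = 11110010 → 4-byte char #4 = F2 96 82 8F.
Offset 12: leading byte 0xE2 = 11100010 → 3-byte char #5 = E2 BE BF.
Offset 15: leading byte 0xF0 = 11110000 → 4-byte char #6 = F0 A8 AA 9F.
Offset 19: leading byte 0xE0 = 11100000 → 3-byte char #7 = E0 B8 82.
Offset 22: leading byte 0xCD = 11001101 → 2-byte char #8 = CD A2.
Offset 24: leading byte 0xEE = 11101110 → 3-byte char #9 = EE 8A B3.
Leading byte 0xEE = 11101110 matches 1110xxxx → 3-byte sequence.
Byte 1: 0xEE = 11101110, payload 1110 (4 bits).
Byte 2: 0x8A = 10001010 (10xxxxxx ✓), payload 001010.
Byte 3: 0xB3 = 10110011 (10xxxxxx ✓), payload 110011.
Concatenate: 1110001010110011 = 0xE2B3 (16 bits → U+E2B3).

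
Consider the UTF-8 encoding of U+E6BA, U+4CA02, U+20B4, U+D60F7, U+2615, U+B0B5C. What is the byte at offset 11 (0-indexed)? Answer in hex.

U+E6BA → 3-byte form EE 9A BA at offsets 0–2.
U+4CA02 → 4-byte form F1 8C A8 82 at offsets 3–6.
U+20B4 → 3-byte form E2 82 B4 at offsets 7–9.
U+D60F7 → 4-byte form F3 96 83 B7 at offsets 10–13.
Offset 11 falls in char 4's range; it's byte 2 of F3 96 83 B7 = 0x96.

0x96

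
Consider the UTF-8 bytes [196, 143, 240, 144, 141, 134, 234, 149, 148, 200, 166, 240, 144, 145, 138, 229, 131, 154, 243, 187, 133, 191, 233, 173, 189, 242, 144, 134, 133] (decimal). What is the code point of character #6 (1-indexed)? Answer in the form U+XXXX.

U+50DA

Offset 0: leading byte 0xC4 = 11000100 → 2-byte char #1 = C4 8F.
Offset 2: leading byte 0xF0 = 11110000 → 4-byte char #2 = F0 90 8D 86.
Offset 6: leading byte 0xEA = 11101010 → 3-byte char #3 = EA 95 94.
Offset 9: leading byte 0xC8 = 11001000 → 2-byte char #4 = C8 A6.
Offset 11: leading byte 0xF0 = 11110000 → 4-byte char #5 = F0 90 91 8A.
Offset 15: leading byte 0xE5 = 11100101 → 3-byte char #6 = E5 83 9A.
Leading byte 0xE5 = 11100101 matches 1110xxxx → 3-byte sequence.
Byte 1: 0xE5 = 11100101, payload 0101 (4 bits).
Byte 2: 0x83 = 10000011 (10xxxxxx ✓), payload 000011.
Byte 3: 0x9A = 10011010 (10xxxxxx ✓), payload 011010.
Concatenate: 0101000011011010 = 0x50DA (16 bits → U+50DA).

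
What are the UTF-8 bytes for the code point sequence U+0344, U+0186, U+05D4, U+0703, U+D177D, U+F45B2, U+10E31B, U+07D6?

U+0344: 2-byte form → CD 84.
U+0186: 2-byte form → C6 86.
U+05D4: 2-byte form → D7 94.
U+0703: 2-byte form → DC 83.
U+D177D: 4-byte form → F3 91 9D BD.
U+F45B2: 4-byte form → F3 B4 96 B2.
U+10E31B: 4-byte form → F4 8E 8C 9B.
U+07D6: 2-byte form → DF 96.
Concatenated (22 bytes): CD 84 C6 86 D7 94 DC 83 F3 91 9D BD F3 B4 96 B2 F4 8E 8C 9B DF 96.

CD 84 C6 86 D7 94 DC 83 F3 91 9D BD F3 B4 96 B2 F4 8E 8C 9B DF 96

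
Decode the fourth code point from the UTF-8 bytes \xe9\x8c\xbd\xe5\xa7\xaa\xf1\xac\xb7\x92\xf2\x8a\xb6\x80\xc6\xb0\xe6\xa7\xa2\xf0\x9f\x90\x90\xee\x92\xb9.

Offset 0: leading byte 0xE9 = 11101001 → 3-byte char #1 = E9 8C BD.
Offset 3: leading byte 0xE5 = 11100101 → 3-byte char #2 = E5 A7 AA.
Offset 6: leading byte 0xF1 = 11110001 → 4-byte char #3 = F1 AC B7 92.
Offset 10: leading byte 0xF2 = 11110010 → 4-byte char #4 = F2 8A B6 80.
Leading byte 0xF2 = 11110010 matches 11110xxx → 4-byte sequence.
Byte 1: 0xF2 = 11110010, payload 010 (3 bits).
Byte 2: 0x8A = 10001010 (10xxxxxx ✓), payload 001010.
Byte 3: 0xB6 = 10110110 (10xxxxxx ✓), payload 110110.
Byte 4: 0x80 = 10000000 (10xxxxxx ✓), payload 000000.
Concatenate: 010001010110110000000 = 0x8AD80 (21 bits → U+8AD80).

U+8AD80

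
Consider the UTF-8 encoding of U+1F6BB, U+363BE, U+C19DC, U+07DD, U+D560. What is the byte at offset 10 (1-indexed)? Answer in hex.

1-indexed offset 10 is 0-indexed offset 9.
U+1F6BB → 4-byte form F0 9F 9A BB at offsets 0–3.
U+363BE → 4-byte form F0 B6 8E BE at offsets 4–7.
U+C19DC → 4-byte form F3 81 A7 9C at offsets 8–11.
Offset 9 falls in char 3's range; it's byte 2 of F3 81 A7 9C = 0x81.

0x81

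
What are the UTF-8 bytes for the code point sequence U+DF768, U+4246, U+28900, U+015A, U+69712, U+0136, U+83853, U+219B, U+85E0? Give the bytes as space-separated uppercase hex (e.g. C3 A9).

U+DF768: 4-byte form → F3 9F 9D A8.
U+4246: 3-byte form → E4 89 86.
U+28900: 4-byte form → F0 A8 A4 80.
U+015A: 2-byte form → C5 9A.
U+69712: 4-byte form → F1 A9 9C 92.
U+0136: 2-byte form → C4 B6.
U+83853: 4-byte form → F2 83 A1 93.
U+219B: 3-byte form → E2 86 9B.
U+85E0: 3-byte form → E8 97 A0.
Concatenated (29 bytes): F3 9F 9D A8 E4 89 86 F0 A8 A4 80 C5 9A F1 A9 9C 92 C4 B6 F2 83 A1 93 E2 86 9B E8 97 A0.

F3 9F 9D A8 E4 89 86 F0 A8 A4 80 C5 9A F1 A9 9C 92 C4 B6 F2 83 A1 93 E2 86 9B E8 97 A0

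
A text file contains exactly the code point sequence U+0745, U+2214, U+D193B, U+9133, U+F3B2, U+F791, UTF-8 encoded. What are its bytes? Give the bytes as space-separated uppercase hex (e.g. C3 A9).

DD 85 E2 88 94 F3 91 A4 BB E9 84 B3 EF 8E B2 EF 9E 91

U+0745: 2-byte form → DD 85.
U+2214: 3-byte form → E2 88 94.
U+D193B: 4-byte form → F3 91 A4 BB.
U+9133: 3-byte form → E9 84 B3.
U+F3B2: 3-byte form → EF 8E B2.
U+F791: 3-byte form → EF 9E 91.
Concatenated (18 bytes): DD 85 E2 88 94 F3 91 A4 BB E9 84 B3 EF 8E B2 EF 9E 91.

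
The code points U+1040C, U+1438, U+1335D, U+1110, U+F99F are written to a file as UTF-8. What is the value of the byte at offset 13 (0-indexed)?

0x90

U+1040C → 4-byte form F0 90 90 8C at offsets 0–3.
U+1438 → 3-byte form E1 90 B8 at offsets 4–6.
U+1335D → 4-byte form F0 93 8D 9D at offsets 7–10.
U+1110 → 3-byte form E1 84 90 at offsets 11–13.
Offset 13 falls in char 4's range; it's byte 3 of E1 84 90 = 0x90.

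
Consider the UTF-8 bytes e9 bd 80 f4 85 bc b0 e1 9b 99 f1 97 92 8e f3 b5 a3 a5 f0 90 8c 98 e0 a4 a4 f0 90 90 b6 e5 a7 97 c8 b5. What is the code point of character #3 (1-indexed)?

U+16D9

Offset 0: leading byte 0xE9 = 11101001 → 3-byte char #1 = E9 BD 80.
Offset 3: leading byte 0xF4 = 11110100 → 4-byte char #2 = F4 85 BC B0.
Offset 7: leading byte 0xE1 = 11100001 → 3-byte char #3 = E1 9B 99.
Leading byte 0xE1 = 11100001 matches 1110xxxx → 3-byte sequence.
Byte 1: 0xE1 = 11100001, payload 0001 (4 bits).
Byte 2: 0x9B = 10011011 (10xxxxxx ✓), payload 011011.
Byte 3: 0x99 = 10011001 (10xxxxxx ✓), payload 011001.
Concatenate: 0001011011011001 = 0x16D9 (16 bits → U+16D9).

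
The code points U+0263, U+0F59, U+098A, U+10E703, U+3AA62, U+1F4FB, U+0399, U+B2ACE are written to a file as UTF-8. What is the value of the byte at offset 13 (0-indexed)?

U+0263 → 2-byte form C9 A3 at offsets 0–1.
U+0F59 → 3-byte form E0 BD 99 at offsets 2–4.
U+098A → 3-byte form E0 A6 8A at offsets 5–7.
U+10E703 → 4-byte form F4 8E 9C 83 at offsets 8–11.
U+3AA62 → 4-byte form F0 BA A9 A2 at offsets 12–15.
Offset 13 falls in char 5's range; it's byte 2 of F0 BA A9 A2 = 0xBA.

0xBA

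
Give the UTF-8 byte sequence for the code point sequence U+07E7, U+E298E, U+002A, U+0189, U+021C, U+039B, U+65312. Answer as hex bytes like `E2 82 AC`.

DF A7 F3 A2 A6 8E 2A C6 89 C8 9C CE 9B F1 A5 8C 92

U+07E7: 2-byte form → DF A7.
U+E298E: 4-byte form → F3 A2 A6 8E.
U+002A: 1-byte form → 2A.
U+0189: 2-byte form → C6 89.
U+021C: 2-byte form → C8 9C.
U+039B: 2-byte form → CE 9B.
U+65312: 4-byte form → F1 A5 8C 92.
Concatenated (17 bytes): DF A7 F3 A2 A6 8E 2A C6 89 C8 9C CE 9B F1 A5 8C 92.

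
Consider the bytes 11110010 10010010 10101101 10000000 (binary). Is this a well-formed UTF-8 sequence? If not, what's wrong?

Leading byte 0xF2 = 11110010 → 4-byte form.
Continuation bytes 0x92=10010010, 0xAD=10101101, 0x80=10000000 all match 10xxxxxx.
Decoded value 0x92B40 is ≥ 0x10000 (shortest form) and not a surrogate.

valid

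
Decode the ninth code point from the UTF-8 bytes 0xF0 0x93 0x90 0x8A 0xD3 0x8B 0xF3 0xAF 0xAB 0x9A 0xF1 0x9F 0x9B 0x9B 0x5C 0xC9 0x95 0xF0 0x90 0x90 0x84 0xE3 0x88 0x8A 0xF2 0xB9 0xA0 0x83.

Offset 0: leading byte 0xF0 = 11110000 → 4-byte char #1 = F0 93 90 8A.
Offset 4: leading byte 0xD3 = 11010011 → 2-byte char #2 = D3 8B.
Offset 6: leading byte 0xF3 = 11110011 → 4-byte char #3 = F3 AF AB 9A.
Offset 10: leading byte 0xF1 = 11110001 → 4-byte char #4 = F1 9F 9B 9B.
Offset 14: leading byte 0x5C = 01011100 → 1-byte char #5 = 5C.
Offset 15: leading byte 0xC9 = 11001001 → 2-byte char #6 = C9 95.
Offset 17: leading byte 0xF0 = 11110000 → 4-byte char #7 = F0 90 90 84.
Offset 21: leading byte 0xE3 = 11100011 → 3-byte char #8 = E3 88 8A.
Offset 24: leading byte 0xF2 = 11110010 → 4-byte char #9 = F2 B9 A0 83.
Leading byte 0xF2 = 11110010 matches 11110xxx → 4-byte sequence.
Byte 1: 0xF2 = 11110010, payload 010 (3 bits).
Byte 2: 0xB9 = 10111001 (10xxxxxx ✓), payload 111001.
Byte 3: 0xA0 = 10100000 (10xxxxxx ✓), payload 100000.
Byte 4: 0x83 = 10000011 (10xxxxxx ✓), payload 000011.
Concatenate: 010111001100000000011 = 0xB9803 (21 bits → U+B9803).

U+B9803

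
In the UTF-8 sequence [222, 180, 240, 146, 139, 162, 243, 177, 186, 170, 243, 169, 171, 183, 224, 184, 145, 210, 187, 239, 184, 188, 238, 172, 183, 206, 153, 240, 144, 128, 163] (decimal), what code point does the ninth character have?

Offset 0: leading byte 0xDE = 11011110 → 2-byte char #1 = DE B4.
Offset 2: leading byte 0xF0 = 11110000 → 4-byte char #2 = F0 92 8B A2.
Offset 6: leading byte 0xF3 = 11110011 → 4-byte char #3 = F3 B1 BA AA.
Offset 10: leading byte 0xF3 = 11110011 → 4-byte char #4 = F3 A9 AB B7.
Offset 14: leading byte 0xE0 = 11100000 → 3-byte char #5 = E0 B8 91.
Offset 17: leading byte 0xD2 = 11010010 → 2-byte char #6 = D2 BB.
Offset 19: leading byte 0xEF = 11101111 → 3-byte char #7 = EF B8 BC.
Offset 22: leading byte 0xEE = 11101110 → 3-byte char #8 = EE AC B7.
Offset 25: leading byte 0xCE = 11001110 → 2-byte char #9 = CE 99.
Leading byte 0xCE = 11001110 matches 110xxxxx → 2-byte sequence.
Byte 1: 0xCE = 11001110, payload 01110 (5 bits).
Byte 2: 0x99 = 10011001 (10xxxxxx ✓), payload 011001.
Concatenate: 01110011001 = 0x399 (11 bits → U+0399).

U+0399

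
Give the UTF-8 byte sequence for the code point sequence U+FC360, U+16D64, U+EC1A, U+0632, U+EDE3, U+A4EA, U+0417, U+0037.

U+FC360: 4-byte form → F3 BC 8D A0.
U+16D64: 4-byte form → F0 96 B5 A4.
U+EC1A: 3-byte form → EE B0 9A.
U+0632: 2-byte form → D8 B2.
U+EDE3: 3-byte form → EE B7 A3.
U+A4EA: 3-byte form → EA 93 AA.
U+0417: 2-byte form → D0 97.
U+0037: 1-byte form → 37.
Concatenated (22 bytes): F3 BC 8D A0 F0 96 B5 A4 EE B0 9A D8 B2 EE B7 A3 EA 93 AA D0 97 37.

F3 BC 8D A0 F0 96 B5 A4 EE B0 9A D8 B2 EE B7 A3 EA 93 AA D0 97 37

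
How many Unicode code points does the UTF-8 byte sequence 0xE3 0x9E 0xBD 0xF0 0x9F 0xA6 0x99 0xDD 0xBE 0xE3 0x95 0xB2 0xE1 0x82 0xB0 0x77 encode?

6

Byte at offset 0: 0xE3 = 11100011 → 3-byte char (#1). Advance 3.
Byte at offset 3: 0xF0 = 11110000 → 4-byte char (#2). Advance 4.
Byte at offset 7: 0xDD = 11011101 → 2-byte char (#3). Advance 2.
Byte at offset 9: 0xE3 = 11100011 → 3-byte char (#4). Advance 3.
Byte at offset 12: 0xE1 = 11100001 → 3-byte char (#5). Advance 3.
Byte at offset 15: 0x77 = 01110111 → 1-byte char (#6). Advance 1.
Reached end at offset 16 after 6 code points.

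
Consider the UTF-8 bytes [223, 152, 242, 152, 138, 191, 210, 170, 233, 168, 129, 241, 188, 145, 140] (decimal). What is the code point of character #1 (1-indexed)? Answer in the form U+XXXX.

U+07D8

Offset 0: leading byte 0xDF = 11011111 → 2-byte char #1 = DF 98.
Leading byte 0xDF = 11011111 matches 110xxxxx → 2-byte sequence.
Byte 1: 0xDF = 11011111, payload 11111 (5 bits).
Byte 2: 0x98 = 10011000 (10xxxxxx ✓), payload 011000.
Concatenate: 11111011000 = 0x7D8 (11 bits → U+07D8).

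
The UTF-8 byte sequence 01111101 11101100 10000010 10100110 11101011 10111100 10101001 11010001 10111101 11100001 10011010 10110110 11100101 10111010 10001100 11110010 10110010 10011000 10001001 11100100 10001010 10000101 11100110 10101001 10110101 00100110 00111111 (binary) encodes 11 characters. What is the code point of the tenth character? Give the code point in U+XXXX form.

Offset 0: leading byte 0x7D = 01111101 → 1-byte char #1 = 7D.
Offset 1: leading byte 0xEC = 11101100 → 3-byte char #2 = EC 82 A6.
Offset 4: leading byte 0xEB = 11101011 → 3-byte char #3 = EB BC A9.
Offset 7: leading byte 0xD1 = 11010001 → 2-byte char #4 = D1 BD.
Offset 9: leading byte 0xE1 = 11100001 → 3-byte char #5 = E1 9A B6.
Offset 12: leading byte 0xE5 = 11100101 → 3-byte char #6 = E5 BA 8C.
Offset 15: leading byte 0xF2 = 11110010 → 4-byte char #7 = F2 B2 98 89.
Offset 19: leading byte 0xE4 = 11100100 → 3-byte char #8 = E4 8A 85.
Offset 22: leading byte 0xE6 = 11100110 → 3-byte char #9 = E6 A9 B5.
Offset 25: leading byte 0x26 = 00100110 → 1-byte char #10 = 26.
Leading byte 0x26 = 00100110 matches 0xxxxxxx → 1-byte sequence.
Byte 1: 0x26 = 00100110, payload 0100110 (7 bits).
Concatenate: 0100110 = 0x26 (7 bits → U+0026).

U+0026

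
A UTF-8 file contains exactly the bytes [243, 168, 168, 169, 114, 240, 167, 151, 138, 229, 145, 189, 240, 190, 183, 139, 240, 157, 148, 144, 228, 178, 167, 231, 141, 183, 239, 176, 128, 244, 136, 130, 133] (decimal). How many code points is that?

10

Byte at offset 0: 0xF3 = 11110011 → 4-byte char (#1). Advance 4.
Byte at offset 4: 0x72 = 01110010 → 1-byte char (#2). Advance 1.
Byte at offset 5: 0xF0 = 11110000 → 4-byte char (#3). Advance 4.
Byte at offset 9: 0xE5 = 11100101 → 3-byte char (#4). Advance 3.
Byte at offset 12: 0xF0 = 11110000 → 4-byte char (#5). Advance 4.
Byte at offset 16: 0xF0 = 11110000 → 4-byte char (#6). Advance 4.
Byte at offset 20: 0xE4 = 11100100 → 3-byte char (#7). Advance 3.
Byte at offset 23: 0xE7 = 11100111 → 3-byte char (#8). Advance 3.
Byte at offset 26: 0xEF = 11101111 → 3-byte char (#9). Advance 3.
Byte at offset 29: 0xF4 = 11110100 → 4-byte char (#10). Advance 4.
Reached end at offset 33 after 10 code points.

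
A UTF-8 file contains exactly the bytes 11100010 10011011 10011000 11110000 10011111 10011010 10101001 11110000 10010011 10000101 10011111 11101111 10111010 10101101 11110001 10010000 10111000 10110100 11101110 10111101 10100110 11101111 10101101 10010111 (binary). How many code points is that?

Byte at offset 0: 0xE2 = 11100010 → 3-byte char (#1). Advance 3.
Byte at offset 3: 0xF0 = 11110000 → 4-byte char (#2). Advance 4.
Byte at offset 7: 0xF0 = 11110000 → 4-byte char (#3). Advance 4.
Byte at offset 11: 0xEF = 11101111 → 3-byte char (#4). Advance 3.
Byte at offset 14: 0xF1 = 11110001 → 4-byte char (#5). Advance 4.
Byte at offset 18: 0xEE = 11101110 → 3-byte char (#6). Advance 3.
Byte at offset 21: 0xEF = 11101111 → 3-byte char (#7). Advance 3.
Reached end at offset 24 after 7 code points.

7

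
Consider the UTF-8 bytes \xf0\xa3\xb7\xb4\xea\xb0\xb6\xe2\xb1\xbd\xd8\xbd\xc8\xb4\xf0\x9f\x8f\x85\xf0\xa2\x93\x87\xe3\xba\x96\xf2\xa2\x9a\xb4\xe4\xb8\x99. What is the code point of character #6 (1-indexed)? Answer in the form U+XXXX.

U+1F3C5

Offset 0: leading byte 0xF0 = 11110000 → 4-byte char #1 = F0 A3 B7 B4.
Offset 4: leading byte 0xEA = 11101010 → 3-byte char #2 = EA B0 B6.
Offset 7: leading byte 0xE2 = 11100010 → 3-byte char #3 = E2 B1 BD.
Offset 10: leading byte 0xD8 = 11011000 → 2-byte char #4 = D8 BD.
Offset 12: leading byte 0xC8 = 11001000 → 2-byte char #5 = C8 B4.
Offset 14: leading byte 0xF0 = 11110000 → 4-byte char #6 = F0 9F 8F 85.
Leading byte 0xF0 = 11110000 matches 11110xxx → 4-byte sequence.
Byte 1: 0xF0 = 11110000, payload 000 (3 bits).
Byte 2: 0x9F = 10011111 (10xxxxxx ✓), payload 011111.
Byte 3: 0x8F = 10001111 (10xxxxxx ✓), payload 001111.
Byte 4: 0x85 = 10000101 (10xxxxxx ✓), payload 000101.
Concatenate: 000011111001111000101 = 0x1F3C5 (21 bits → U+1F3C5).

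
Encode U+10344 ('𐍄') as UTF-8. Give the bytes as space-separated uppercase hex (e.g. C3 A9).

F0 90 8D 84

U+10344 = 0x10344 = 66372 decimal. In range U+10000–U+10FFFF → 4-byte form: 11110xxx 10xxxxxx 10xxxxxx 10xxxxxx.
Binary (21 bits): 000010000001101000100.
Split 3+6+6+6: 000 | 010000 | 001101 | 000100.
Byte 1: 11110000 = 0xF0.
Byte 2: 10010000 = 0x90.
Byte 3: 10001101 = 0x8D.
Byte 4: 10000100 = 0x84.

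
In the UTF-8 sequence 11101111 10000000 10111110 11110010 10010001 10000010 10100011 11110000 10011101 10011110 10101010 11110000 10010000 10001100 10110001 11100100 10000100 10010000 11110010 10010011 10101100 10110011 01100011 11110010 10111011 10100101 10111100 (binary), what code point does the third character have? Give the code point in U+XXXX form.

U+1D7AA

Offset 0: leading byte 0xEF = 11101111 → 3-byte char #1 = EF 80 BE.
Offset 3: leading byte 0xF2 = 11110010 → 4-byte char #2 = F2 91 82 A3.
Offset 7: leading byte 0xF0 = 11110000 → 4-byte char #3 = F0 9D 9E AA.
Leading byte 0xF0 = 11110000 matches 11110xxx → 4-byte sequence.
Byte 1: 0xF0 = 11110000, payload 000 (3 bits).
Byte 2: 0x9D = 10011101 (10xxxxxx ✓), payload 011101.
Byte 3: 0x9E = 10011110 (10xxxxxx ✓), payload 011110.
Byte 4: 0xAA = 10101010 (10xxxxxx ✓), payload 101010.
Concatenate: 000011101011110101010 = 0x1D7AA (21 bits → U+1D7AA).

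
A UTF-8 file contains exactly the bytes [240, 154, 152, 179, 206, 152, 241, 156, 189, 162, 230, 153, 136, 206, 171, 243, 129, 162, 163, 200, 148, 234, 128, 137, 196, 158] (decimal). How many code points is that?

9

Byte at offset 0: 0xF0 = 11110000 → 4-byte char (#1). Advance 4.
Byte at offset 4: 0xCE = 11001110 → 2-byte char (#2). Advance 2.
Byte at offset 6: 0xF1 = 11110001 → 4-byte char (#3). Advance 4.
Byte at offset 10: 0xE6 = 11100110 → 3-byte char (#4). Advance 3.
Byte at offset 13: 0xCE = 11001110 → 2-byte char (#5). Advance 2.
Byte at offset 15: 0xF3 = 11110011 → 4-byte char (#6). Advance 4.
Byte at offset 19: 0xC8 = 11001000 → 2-byte char (#7). Advance 2.
Byte at offset 21: 0xEA = 11101010 → 3-byte char (#8). Advance 3.
Byte at offset 24: 0xC4 = 11000100 → 2-byte char (#9). Advance 2.
Reached end at offset 26 after 9 code points.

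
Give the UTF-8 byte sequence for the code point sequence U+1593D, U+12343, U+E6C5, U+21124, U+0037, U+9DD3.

F0 95 A4 BD F0 92 8D 83 EE 9B 85 F0 A1 84 A4 37 E9 B7 93

U+1593D: 4-byte form → F0 95 A4 BD.
U+12343: 4-byte form → F0 92 8D 83.
U+E6C5: 3-byte form → EE 9B 85.
U+21124: 4-byte form → F0 A1 84 A4.
U+0037: 1-byte form → 37.
U+9DD3: 3-byte form → E9 B7 93.
Concatenated (19 bytes): F0 95 A4 BD F0 92 8D 83 EE 9B 85 F0 A1 84 A4 37 E9 B7 93.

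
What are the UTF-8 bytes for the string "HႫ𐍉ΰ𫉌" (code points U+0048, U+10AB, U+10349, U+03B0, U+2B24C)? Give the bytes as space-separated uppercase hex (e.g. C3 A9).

48 E1 82 AB F0 90 8D 89 CE B0 F0 AB 89 8C

U+0048: 1-byte form → 48.
U+10AB: 3-byte form → E1 82 AB.
U+10349: 4-byte form → F0 90 8D 89.
U+03B0: 2-byte form → CE B0.
U+2B24C: 4-byte form → F0 AB 89 8C.
Concatenated (14 bytes): 48 E1 82 AB F0 90 8D 89 CE B0 F0 AB 89 8C.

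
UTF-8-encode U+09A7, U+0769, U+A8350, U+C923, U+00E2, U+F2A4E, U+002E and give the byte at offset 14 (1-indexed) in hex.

0xA2

1-indexed offset 14 is 0-indexed offset 13.
U+09A7 → 3-byte form E0 A6 A7 at offsets 0–2.
U+0769 → 2-byte form DD A9 at offsets 3–4.
U+A8350 → 4-byte form F2 A8 8D 90 at offsets 5–8.
U+C923 → 3-byte form EC A4 A3 at offsets 9–11.
U+00E2 → 2-byte form C3 A2 at offsets 12–13.
Offset 13 falls in char 5's range; it's byte 2 of C3 A2 = 0xA2.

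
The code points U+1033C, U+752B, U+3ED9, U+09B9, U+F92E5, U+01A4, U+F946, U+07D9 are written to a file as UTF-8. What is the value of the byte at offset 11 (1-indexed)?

1-indexed offset 11 is 0-indexed offset 10.
U+1033C → 4-byte form F0 90 8C BC at offsets 0–3.
U+752B → 3-byte form E7 94 AB at offsets 4–6.
U+3ED9 → 3-byte form E3 BB 99 at offsets 7–9.
U+09B9 → 3-byte form E0 A6 B9 at offsets 10–12.
Offset 10 falls in char 4's range; it's byte 1 of E0 A6 B9 = 0xE0.

0xE0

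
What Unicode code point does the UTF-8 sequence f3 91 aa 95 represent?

U+D1A95

Leading byte 0xF3 = 11110011 matches 11110xxx → 4-byte sequence.
Byte 1: 0xF3 = 11110011, payload 011 (3 bits).
Byte 2: 0x91 = 10010001 (10xxxxxx ✓), payload 010001.
Byte 3: 0xAA = 10101010 (10xxxxxx ✓), payload 101010.
Byte 4: 0x95 = 10010101 (10xxxxxx ✓), payload 010101.
Concatenate: 011010001101010010101 = 0xD1A95 (21 bits → U+D1A95).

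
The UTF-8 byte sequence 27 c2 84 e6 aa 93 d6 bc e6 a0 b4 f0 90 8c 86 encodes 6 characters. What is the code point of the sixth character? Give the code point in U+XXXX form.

U+10306

Offset 0: leading byte 0x27 = 00100111 → 1-byte char #1 = 27.
Offset 1: leading byte 0xC2 = 11000010 → 2-byte char #2 = C2 84.
Offset 3: leading byte 0xE6 = 11100110 → 3-byte char #3 = E6 AA 93.
Offset 6: leading byte 0xD6 = 11010110 → 2-byte char #4 = D6 BC.
Offset 8: leading byte 0xE6 = 11100110 → 3-byte char #5 = E6 A0 B4.
Offset 11: leading byte 0xF0 = 11110000 → 4-byte char #6 = F0 90 8C 86.
Leading byte 0xF0 = 11110000 matches 11110xxx → 4-byte sequence.
Byte 1: 0xF0 = 11110000, payload 000 (3 bits).
Byte 2: 0x90 = 10010000 (10xxxxxx ✓), payload 010000.
Byte 3: 0x8C = 10001100 (10xxxxxx ✓), payload 001100.
Byte 4: 0x86 = 10000110 (10xxxxxx ✓), payload 000110.
Concatenate: 000010000001100000110 = 0x10306 (21 bits → U+10306).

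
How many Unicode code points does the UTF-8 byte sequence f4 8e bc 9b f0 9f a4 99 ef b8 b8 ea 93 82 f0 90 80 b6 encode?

5

Byte at offset 0: 0xF4 = 11110100 → 4-byte char (#1). Advance 4.
Byte at offset 4: 0xF0 = 11110000 → 4-byte char (#2). Advance 4.
Byte at offset 8: 0xEF = 11101111 → 3-byte char (#3). Advance 3.
Byte at offset 11: 0xEA = 11101010 → 3-byte char (#4). Advance 3.
Byte at offset 14: 0xF0 = 11110000 → 4-byte char (#5). Advance 4.
Reached end at offset 18 after 5 code points.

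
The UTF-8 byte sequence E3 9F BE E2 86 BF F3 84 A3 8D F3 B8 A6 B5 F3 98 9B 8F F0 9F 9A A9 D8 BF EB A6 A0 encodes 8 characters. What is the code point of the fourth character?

U+F89B5

Offset 0: leading byte 0xE3 = 11100011 → 3-byte char #1 = E3 9F BE.
Offset 3: leading byte 0xE2 = 11100010 → 3-byte char #2 = E2 86 BF.
Offset 6: leading byte 0xF3 = 11110011 → 4-byte char #3 = F3 84 A3 8D.
Offset 10: leading byte 0xF3 = 11110011 → 4-byte char #4 = F3 B8 A6 B5.
Leading byte 0xF3 = 11110011 matches 11110xxx → 4-byte sequence.
Byte 1: 0xF3 = 11110011, payload 011 (3 bits).
Byte 2: 0xB8 = 10111000 (10xxxxxx ✓), payload 111000.
Byte 3: 0xA6 = 10100110 (10xxxxxx ✓), payload 100110.
Byte 4: 0xB5 = 10110101 (10xxxxxx ✓), payload 110101.
Concatenate: 011111000100110110101 = 0xF89B5 (21 bits → U+F89B5).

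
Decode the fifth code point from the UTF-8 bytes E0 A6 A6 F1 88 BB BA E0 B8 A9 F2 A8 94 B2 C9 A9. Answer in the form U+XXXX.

U+0269

Offset 0: leading byte 0xE0 = 11100000 → 3-byte char #1 = E0 A6 A6.
Offset 3: leading byte 0xF1 = 11110001 → 4-byte char #2 = F1 88 BB BA.
Offset 7: leading byte 0xE0 = 11100000 → 3-byte char #3 = E0 B8 A9.
Offset 10: leading byte 0xF2 = 11110010 → 4-byte char #4 = F2 A8 94 B2.
Offset 14: leading byte 0xC9 = 11001001 → 2-byte char #5 = C9 A9.
Leading byte 0xC9 = 11001001 matches 110xxxxx → 2-byte sequence.
Byte 1: 0xC9 = 11001001, payload 01001 (5 bits).
Byte 2: 0xA9 = 10101001 (10xxxxxx ✓), payload 101001.
Concatenate: 01001101001 = 0x269 (11 bits → U+0269).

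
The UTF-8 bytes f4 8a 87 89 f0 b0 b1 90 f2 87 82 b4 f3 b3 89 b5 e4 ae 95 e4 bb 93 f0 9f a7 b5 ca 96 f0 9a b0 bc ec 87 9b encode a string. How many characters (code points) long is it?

10

Byte at offset 0: 0xF4 = 11110100 → 4-byte char (#1). Advance 4.
Byte at offset 4: 0xF0 = 11110000 → 4-byte char (#2). Advance 4.
Byte at offset 8: 0xF2 = 11110010 → 4-byte char (#3). Advance 4.
Byte at offset 12: 0xF3 = 11110011 → 4-byte char (#4). Advance 4.
Byte at offset 16: 0xE4 = 11100100 → 3-byte char (#5). Advance 3.
Byte at offset 19: 0xE4 = 11100100 → 3-byte char (#6). Advance 3.
Byte at offset 22: 0xF0 = 11110000 → 4-byte char (#7). Advance 4.
Byte at offset 26: 0xCA = 11001010 → 2-byte char (#8). Advance 2.
Byte at offset 28: 0xF0 = 11110000 → 4-byte char (#9). Advance 4.
Byte at offset 32: 0xEC = 11101100 → 3-byte char (#10). Advance 3.
Reached end at offset 35 after 10 code points.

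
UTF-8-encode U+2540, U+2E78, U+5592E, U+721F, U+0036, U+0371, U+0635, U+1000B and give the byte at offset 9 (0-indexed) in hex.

U+2540 → 3-byte form E2 95 80 at offsets 0–2.
U+2E78 → 3-byte form E2 B9 B8 at offsets 3–5.
U+5592E → 4-byte form F1 95 A4 AE at offsets 6–9.
Offset 9 falls in char 3's range; it's byte 4 of F1 95 A4 AE = 0xAE.

0xAE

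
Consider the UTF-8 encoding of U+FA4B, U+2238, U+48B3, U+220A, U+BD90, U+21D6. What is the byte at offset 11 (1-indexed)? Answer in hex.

0x88

1-indexed offset 11 is 0-indexed offset 10.
U+FA4B → 3-byte form EF A9 8B at offsets 0–2.
U+2238 → 3-byte form E2 88 B8 at offsets 3–5.
U+48B3 → 3-byte form E4 A2 B3 at offsets 6–8.
U+220A → 3-byte form E2 88 8A at offsets 9–11.
Offset 10 falls in char 4's range; it's byte 2 of E2 88 8A = 0x88.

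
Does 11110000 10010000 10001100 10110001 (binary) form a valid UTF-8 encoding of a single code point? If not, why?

Leading byte 0xF0 = 11110000 → 4-byte form.
Continuation bytes 0x90=10010000, 0x8C=10001100, 0xB1=10110001 all match 10xxxxxx.
Decoded value 0x10331 is ≥ 0x10000 (shortest form) and not a surrogate.

valid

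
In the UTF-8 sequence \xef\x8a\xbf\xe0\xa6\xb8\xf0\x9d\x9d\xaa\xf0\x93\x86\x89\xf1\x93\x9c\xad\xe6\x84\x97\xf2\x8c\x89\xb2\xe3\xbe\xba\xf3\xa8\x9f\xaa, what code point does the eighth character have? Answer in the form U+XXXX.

U+3FBA

Offset 0: leading byte 0xEF = 11101111 → 3-byte char #1 = EF 8A BF.
Offset 3: leading byte 0xE0 = 11100000 → 3-byte char #2 = E0 A6 B8.
Offset 6: leading byte 0xF0 = 11110000 → 4-byte char #3 = F0 9D 9D AA.
Offset 10: leading byte 0xF0 = 11110000 → 4-byte char #4 = F0 93 86 89.
Offset 14: leading byte 0xF1 = 11110001 → 4-byte char #5 = F1 93 9C AD.
Offset 18: leading byte 0xE6 = 11100110 → 3-byte char #6 = E6 84 97.
Offset 21: leading byte 0xF2 = 11110010 → 4-byte char #7 = F2 8C 89 B2.
Offset 25: leading byte 0xE3 = 11100011 → 3-byte char #8 = E3 BE BA.
Leading byte 0xE3 = 11100011 matches 1110xxxx → 3-byte sequence.
Byte 1: 0xE3 = 11100011, payload 0011 (4 bits).
Byte 2: 0xBE = 10111110 (10xxxxxx ✓), payload 111110.
Byte 3: 0xBA = 10111010 (10xxxxxx ✓), payload 111010.
Concatenate: 0011111110111010 = 0x3FBA (16 bits → U+3FBA).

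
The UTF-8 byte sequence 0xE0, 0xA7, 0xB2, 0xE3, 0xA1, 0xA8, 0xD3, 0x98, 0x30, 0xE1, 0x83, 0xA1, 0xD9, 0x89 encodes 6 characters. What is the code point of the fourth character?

U+0030

Offset 0: leading byte 0xE0 = 11100000 → 3-byte char #1 = E0 A7 B2.
Offset 3: leading byte 0xE3 = 11100011 → 3-byte char #2 = E3 A1 A8.
Offset 6: leading byte 0xD3 = 11010011 → 2-byte char #3 = D3 98.
Offset 8: leading byte 0x30 = 00110000 → 1-byte char #4 = 30.
Leading byte 0x30 = 00110000 matches 0xxxxxxx → 1-byte sequence.
Byte 1: 0x30 = 00110000, payload 0110000 (7 bits).
Concatenate: 0110000 = 0x30 (7 bits → U+0030).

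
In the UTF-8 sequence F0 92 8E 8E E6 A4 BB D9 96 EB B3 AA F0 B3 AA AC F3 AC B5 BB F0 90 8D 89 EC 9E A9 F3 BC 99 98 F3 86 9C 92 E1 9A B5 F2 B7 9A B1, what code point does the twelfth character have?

Offset 0: leading byte 0xF0 = 11110000 → 4-byte char #1 = F0 92 8E 8E.
Offset 4: leading byte 0xE6 = 11100110 → 3-byte char #2 = E6 A4 BB.
Offset 7: leading byte 0xD9 = 11011001 → 2-byte char #3 = D9 96.
Offset 9: leading byte 0xEB = 11101011 → 3-byte char #4 = EB B3 AA.
Offset 12: leading byte 0xF0 = 11110000 → 4-byte char #5 = F0 B3 AA AC.
Offset 16: leading byte 0xF3 = 11110011 → 4-byte char #6 = F3 AC B5 BB.
Offset 20: leading byte 0xF0 = 11110000 → 4-byte char #7 = F0 90 8D 89.
Offset 24: leading byte 0xEC = 11101100 → 3-byte char #8 = EC 9E A9.
Offset 27: leading byte 0xF3 = 11110011 → 4-byte char #9 = F3 BC 99 98.
Offset 31: leading byte 0xF3 = 11110011 → 4-byte char #10 = F3 86 9C 92.
Offset 35: leading byte 0xE1 = 11100001 → 3-byte char #11 = E1 9A B5.
Offset 38: leading byte 0xF2 = 11110010 → 4-byte char #12 = F2 B7 9A B1.
Leading byte 0xF2 = 11110010 matches 11110xxx → 4-byte sequence.
Byte 1: 0xF2 = 11110010, payload 010 (3 bits).
Byte 2: 0xB7 = 10110111 (10xxxxxx ✓), payload 110111.
Byte 3: 0x9A = 10011010 (10xxxxxx ✓), payload 011010.
Byte 4: 0xB1 = 10110001 (10xxxxxx ✓), payload 110001.
Concatenate: 010110111011010110001 = 0xB76B1 (21 bits → U+B76B1).

U+B76B1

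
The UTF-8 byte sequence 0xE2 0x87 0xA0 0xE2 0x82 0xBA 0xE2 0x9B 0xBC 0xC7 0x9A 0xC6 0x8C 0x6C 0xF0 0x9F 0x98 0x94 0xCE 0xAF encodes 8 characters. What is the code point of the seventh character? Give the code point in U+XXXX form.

U+1F614

Offset 0: leading byte 0xE2 = 11100010 → 3-byte char #1 = E2 87 A0.
Offset 3: leading byte 0xE2 = 11100010 → 3-byte char #2 = E2 82 BA.
Offset 6: leading byte 0xE2 = 11100010 → 3-byte char #3 = E2 9B BC.
Offset 9: leading byte 0xC7 = 11000111 → 2-byte char #4 = C7 9A.
Offset 11: leading byte 0xC6 = 11000110 → 2-byte char #5 = C6 8C.
Offset 13: leading byte 0x6C = 01101100 → 1-byte char #6 = 6C.
Offset 14: leading byte 0xF0 = 11110000 → 4-byte char #7 = F0 9F 98 94.
Leading byte 0xF0 = 11110000 matches 11110xxx → 4-byte sequence.
Byte 1: 0xF0 = 11110000, payload 000 (3 bits).
Byte 2: 0x9F = 10011111 (10xxxxxx ✓), payload 011111.
Byte 3: 0x98 = 10011000 (10xxxxxx ✓), payload 011000.
Byte 4: 0x94 = 10010100 (10xxxxxx ✓), payload 010100.
Concatenate: 000011111011000010100 = 0x1F614 (21 bits → U+1F614).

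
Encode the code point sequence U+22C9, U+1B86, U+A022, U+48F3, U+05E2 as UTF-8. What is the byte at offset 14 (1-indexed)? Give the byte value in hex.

1-indexed offset 14 is 0-indexed offset 13.
U+22C9 → 3-byte form E2 8B 89 at offsets 0–2.
U+1B86 → 3-byte form E1 AE 86 at offsets 3–5.
U+A022 → 3-byte form EA 80 A2 at offsets 6–8.
U+48F3 → 3-byte form E4 A3 B3 at offsets 9–11.
U+05E2 → 2-byte form D7 A2 at offsets 12–13.
Offset 13 falls in char 5's range; it's byte 2 of D7 A2 = 0xA2.

0xA2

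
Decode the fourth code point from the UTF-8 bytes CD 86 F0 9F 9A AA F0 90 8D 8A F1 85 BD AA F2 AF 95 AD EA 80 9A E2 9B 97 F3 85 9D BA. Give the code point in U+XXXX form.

Offset 0: leading byte 0xCD = 11001101 → 2-byte char #1 = CD 86.
Offset 2: leading byte 0xF0 = 11110000 → 4-byte char #2 = F0 9F 9A AA.
Offset 6: leading byte 0xF0 = 11110000 → 4-byte char #3 = F0 90 8D 8A.
Offset 10: leading byte 0xF1 = 11110001 → 4-byte char #4 = F1 85 BD AA.
Leading byte 0xF1 = 11110001 matches 11110xxx → 4-byte sequence.
Byte 1: 0xF1 = 11110001, payload 001 (3 bits).
Byte 2: 0x85 = 10000101 (10xxxxxx ✓), payload 000101.
Byte 3: 0xBD = 10111101 (10xxxxxx ✓), payload 111101.
Byte 4: 0xAA = 10101010 (10xxxxxx ✓), payload 101010.
Concatenate: 001000101111101101010 = 0x45F6A (21 bits → U+45F6A).

U+45F6A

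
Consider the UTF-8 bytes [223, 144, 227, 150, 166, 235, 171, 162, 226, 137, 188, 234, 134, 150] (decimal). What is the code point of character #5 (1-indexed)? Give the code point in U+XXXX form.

Offset 0: leading byte 0xDF = 11011111 → 2-byte char #1 = DF 90.
Offset 2: leading byte 0xE3 = 11100011 → 3-byte char #2 = E3 96 A6.
Offset 5: leading byte 0xEB = 11101011 → 3-byte char #3 = EB AB A2.
Offset 8: leading byte 0xE2 = 11100010 → 3-byte char #4 = E2 89 BC.
Offset 11: leading byte 0xEA = 11101010 → 3-byte char #5 = EA 86 96.
Leading byte 0xEA = 11101010 matches 1110xxxx → 3-byte sequence.
Byte 1: 0xEA = 11101010, payload 1010 (4 bits).
Byte 2: 0x86 = 10000110 (10xxxxxx ✓), payload 000110.
Byte 3: 0x96 = 10010110 (10xxxxxx ✓), payload 010110.
Concatenate: 1010000110010110 = 0xA196 (16 bits → U+A196).

U+A196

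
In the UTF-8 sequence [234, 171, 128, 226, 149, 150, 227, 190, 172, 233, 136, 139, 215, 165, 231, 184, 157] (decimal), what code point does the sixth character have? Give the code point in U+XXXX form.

Offset 0: leading byte 0xEA = 11101010 → 3-byte char #1 = EA AB 80.
Offset 3: leading byte 0xE2 = 11100010 → 3-byte char #2 = E2 95 96.
Offset 6: leading byte 0xE3 = 11100011 → 3-byte char #3 = E3 BE AC.
Offset 9: leading byte 0xE9 = 11101001 → 3-byte char #4 = E9 88 8B.
Offset 12: leading byte 0xD7 = 11010111 → 2-byte char #5 = D7 A5.
Offset 14: leading byte 0xE7 = 11100111 → 3-byte char #6 = E7 B8 9D.
Leading byte 0xE7 = 11100111 matches 1110xxxx → 3-byte sequence.
Byte 1: 0xE7 = 11100111, payload 0111 (4 bits).
Byte 2: 0xB8 = 10111000 (10xxxxxx ✓), payload 111000.
Byte 3: 0x9D = 10011101 (10xxxxxx ✓), payload 011101.
Concatenate: 0111111000011101 = 0x7E1D (16 bits → U+7E1D).

U+7E1D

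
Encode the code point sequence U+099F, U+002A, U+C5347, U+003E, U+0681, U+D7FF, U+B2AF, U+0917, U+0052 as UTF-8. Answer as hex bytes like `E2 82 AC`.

U+099F: 3-byte form → E0 A6 9F.
U+002A: 1-byte form → 2A.
U+C5347: 4-byte form → F3 85 8D 87.
U+003E: 1-byte form → 3E.
U+0681: 2-byte form → DA 81.
U+D7FF: 3-byte form → ED 9F BF.
U+B2AF: 3-byte form → EB 8A AF.
U+0917: 3-byte form → E0 A4 97.
U+0052: 1-byte form → 52.
Concatenated (21 bytes): E0 A6 9F 2A F3 85 8D 87 3E DA 81 ED 9F BF EB 8A AF E0 A4 97 52.

E0 A6 9F 2A F3 85 8D 87 3E DA 81 ED 9F BF EB 8A AF E0 A4 97 52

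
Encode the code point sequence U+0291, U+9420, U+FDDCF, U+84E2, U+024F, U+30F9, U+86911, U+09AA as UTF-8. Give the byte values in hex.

U+0291: 2-byte form → CA 91.
U+9420: 3-byte form → E9 90 A0.
U+FDDCF: 4-byte form → F3 BD B7 8F.
U+84E2: 3-byte form → E8 93 A2.
U+024F: 2-byte form → C9 8F.
U+30F9: 3-byte form → E3 83 B9.
U+86911: 4-byte form → F2 86 A4 91.
U+09AA: 3-byte form → E0 A6 AA.
Concatenated (24 bytes): CA 91 E9 90 A0 F3 BD B7 8F E8 93 A2 C9 8F E3 83 B9 F2 86 A4 91 E0 A6 AA.

CA 91 E9 90 A0 F3 BD B7 8F E8 93 A2 C9 8F E3 83 B9 F2 86 A4 91 E0 A6 AA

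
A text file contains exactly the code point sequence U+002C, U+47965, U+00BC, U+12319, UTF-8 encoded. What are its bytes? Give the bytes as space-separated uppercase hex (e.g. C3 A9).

2C F1 87 A5 A5 C2 BC F0 92 8C 99

U+002C: 1-byte form → 2C.
U+47965: 4-byte form → F1 87 A5 A5.
U+00BC: 2-byte form → C2 BC.
U+12319: 4-byte form → F0 92 8C 99.
Concatenated (11 bytes): 2C F1 87 A5 A5 C2 BC F0 92 8C 99.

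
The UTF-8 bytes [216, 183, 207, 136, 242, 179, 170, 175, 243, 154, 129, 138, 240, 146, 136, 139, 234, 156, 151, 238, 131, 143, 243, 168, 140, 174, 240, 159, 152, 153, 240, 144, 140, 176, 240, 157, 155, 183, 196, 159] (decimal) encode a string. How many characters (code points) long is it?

Byte at offset 0: 0xD8 = 11011000 → 2-byte char (#1). Advance 2.
Byte at offset 2: 0xCF = 11001111 → 2-byte char (#2). Advance 2.
Byte at offset 4: 0xF2 = 11110010 → 4-byte char (#3). Advance 4.
Byte at offset 8: 0xF3 = 11110011 → 4-byte char (#4). Advance 4.
Byte at offset 12: 0xF0 = 11110000 → 4-byte char (#5). Advance 4.
Byte at offset 16: 0xEA = 11101010 → 3-byte char (#6). Advance 3.
Byte at offset 19: 0xEE = 11101110 → 3-byte char (#7). Advance 3.
Byte at offset 22: 0xF3 = 11110011 → 4-byte char (#8). Advance 4.
Byte at offset 26: 0xF0 = 11110000 → 4-byte char (#9). Advance 4.
Byte at offset 30: 0xF0 = 11110000 → 4-byte char (#10). Advance 4.
Byte at offset 34: 0xF0 = 11110000 → 4-byte char (#11). Advance 4.
Byte at offset 38: 0xC4 = 11000100 → 2-byte char (#12). Advance 2.
Reached end at offset 40 after 12 code points.

12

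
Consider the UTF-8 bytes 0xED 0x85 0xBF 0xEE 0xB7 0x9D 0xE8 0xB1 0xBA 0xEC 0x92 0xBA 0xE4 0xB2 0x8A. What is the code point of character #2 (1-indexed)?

Offset 0: leading byte 0xED = 11101101 → 3-byte char #1 = ED 85 BF.
Offset 3: leading byte 0xEE = 11101110 → 3-byte char #2 = EE B7 9D.
Leading byte 0xEE = 11101110 matches 1110xxxx → 3-byte sequence.
Byte 1: 0xEE = 11101110, payload 1110 (4 bits).
Byte 2: 0xB7 = 10110111 (10xxxxxx ✓), payload 110111.
Byte 3: 0x9D = 10011101 (10xxxxxx ✓), payload 011101.
Concatenate: 1110110111011101 = 0xEDDD (16 bits → U+EDDD).

U+EDDD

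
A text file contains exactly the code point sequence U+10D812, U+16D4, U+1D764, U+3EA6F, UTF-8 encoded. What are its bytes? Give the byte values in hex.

U+10D812: 4-byte form → F4 8D A0 92.
U+16D4: 3-byte form → E1 9B 94.
U+1D764: 4-byte form → F0 9D 9D A4.
U+3EA6F: 4-byte form → F0 BE A9 AF.
Concatenated (15 bytes): F4 8D A0 92 E1 9B 94 F0 9D 9D A4 F0 BE A9 AF.

F4 8D A0 92 E1 9B 94 F0 9D 9D A4 F0 BE A9 AF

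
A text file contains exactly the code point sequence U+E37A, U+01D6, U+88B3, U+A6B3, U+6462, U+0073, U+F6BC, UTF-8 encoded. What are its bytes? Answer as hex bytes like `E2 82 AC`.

U+E37A: 3-byte form → EE 8D BA.
U+01D6: 2-byte form → C7 96.
U+88B3: 3-byte form → E8 A2 B3.
U+A6B3: 3-byte form → EA 9A B3.
U+6462: 3-byte form → E6 91 A2.
U+0073: 1-byte form → 73.
U+F6BC: 3-byte form → EF 9A BC.
Concatenated (18 bytes): EE 8D BA C7 96 E8 A2 B3 EA 9A B3 E6 91 A2 73 EF 9A BC.

EE 8D BA C7 96 E8 A2 B3 EA 9A B3 E6 91 A2 73 EF 9A BC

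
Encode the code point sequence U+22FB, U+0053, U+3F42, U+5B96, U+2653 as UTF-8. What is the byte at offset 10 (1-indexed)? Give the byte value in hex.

0x96

1-indexed offset 10 is 0-indexed offset 9.
U+22FB → 3-byte form E2 8B BB at offsets 0–2.
U+0053 → 1-byte form 53 at offsets 3–3.
U+3F42 → 3-byte form E3 BD 82 at offsets 4–6.
U+5B96 → 3-byte form E5 AE 96 at offsets 7–9.
Offset 9 falls in char 4's range; it's byte 3 of E5 AE 96 = 0x96.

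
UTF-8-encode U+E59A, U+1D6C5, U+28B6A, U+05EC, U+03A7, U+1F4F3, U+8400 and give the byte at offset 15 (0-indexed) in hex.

0xF0

U+E59A → 3-byte form EE 96 9A at offsets 0–2.
U+1D6C5 → 4-byte form F0 9D 9B 85 at offsets 3–6.
U+28B6A → 4-byte form F0 A8 AD AA at offsets 7–10.
U+05EC → 2-byte form D7 AC at offsets 11–12.
U+03A7 → 2-byte form CE A7 at offsets 13–14.
U+1F4F3 → 4-byte form F0 9F 93 B3 at offsets 15–18.
Offset 15 falls in char 6's range; it's byte 1 of F0 9F 93 B3 = 0xF0.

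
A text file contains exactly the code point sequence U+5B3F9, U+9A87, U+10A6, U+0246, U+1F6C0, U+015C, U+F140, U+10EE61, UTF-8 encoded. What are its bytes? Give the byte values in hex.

U+5B3F9: 4-byte form → F1 9B 8F B9.
U+9A87: 3-byte form → E9 AA 87.
U+10A6: 3-byte form → E1 82 A6.
U+0246: 2-byte form → C9 86.
U+1F6C0: 4-byte form → F0 9F 9B 80.
U+015C: 2-byte form → C5 9C.
U+F140: 3-byte form → EF 85 80.
U+10EE61: 4-byte form → F4 8E B9 A1.
Concatenated (25 bytes): F1 9B 8F B9 E9 AA 87 E1 82 A6 C9 86 F0 9F 9B 80 C5 9C EF 85 80 F4 8E B9 A1.

F1 9B 8F B9 E9 AA 87 E1 82 A6 C9 86 F0 9F 9B 80 C5 9C EF 85 80 F4 8E B9 A1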